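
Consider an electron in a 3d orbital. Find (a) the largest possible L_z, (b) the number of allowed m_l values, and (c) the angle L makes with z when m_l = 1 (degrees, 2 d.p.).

For 3d, l = 2.
L_z,max = lℏ = 2ℏ.
There are 2l+1 = 5 values of m_l.
For m_l = 1: cos θ = 1/√6, θ ≈ 65.91°.

L_z,max = 2ℏ; 5 values; θ(m_l=1) ≈ 65.91°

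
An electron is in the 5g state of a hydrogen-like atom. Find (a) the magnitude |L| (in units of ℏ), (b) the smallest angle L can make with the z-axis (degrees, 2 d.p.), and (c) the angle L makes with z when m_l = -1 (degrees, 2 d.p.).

|L| = 2√5 ℏ ≈ 4.472ℏ; θ_min ≈ 26.57°; θ(m_l=-1) ≈ 102.92°

The 5g subshell has l = 4.
|L| = ℏ√(4·5) = 2√5 ℏ ≈ 4.472ℏ.
cos θ_min = 4/√20, so θ_min ≈ 26.57°.
For m_l = -1: cos θ = -1/√20, θ ≈ 102.92°.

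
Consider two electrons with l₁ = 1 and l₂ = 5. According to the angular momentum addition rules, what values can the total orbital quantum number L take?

L runs from |1 − 5| = 4 to 1 + 5 = 6.
Allowed values: L = 4, 5, 6.

L = 4, 5, 6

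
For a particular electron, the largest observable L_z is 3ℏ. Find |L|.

|L| = 2√3 ℏ ≈ 3.464ℏ

Since max m_l = l, l = 3.
Then |L| = ℏ√(3·4) = 2√3 ℏ.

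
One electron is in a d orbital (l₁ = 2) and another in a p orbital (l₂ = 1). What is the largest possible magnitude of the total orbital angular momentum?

Angular momentum addition gives L = |l₁ − l₂|, …, l₁ + l₂.
So L can be 1, 2, 3.
The largest magnitude corresponds to L = 3: |L_tot| = ℏ√(3·4) = 2√3 ℏ.

|L_tot|_max = 2√3 ℏ ≈ 3.464ℏ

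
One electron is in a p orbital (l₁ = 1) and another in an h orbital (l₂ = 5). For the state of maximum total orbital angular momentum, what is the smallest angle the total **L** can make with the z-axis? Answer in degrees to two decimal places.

L runs from |1 − 5| = 4 to 1 + 5 = 6.
So L can be 4, 5, 6.
The maximum is L = 6, with |L_tot| = ℏ√(6·7) = √42 ℏ.
The minimum angle with z is arccos(6/√42) ≈ 22.21°.

θ_min ≈ 22.21°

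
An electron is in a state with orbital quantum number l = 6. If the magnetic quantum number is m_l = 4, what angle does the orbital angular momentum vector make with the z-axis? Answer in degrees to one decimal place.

|L| = ℏ√(l(l+1)) = √42 ℏ.
L_z = m_l ℏ = 4ℏ.
cos θ = L_z/|L| = 4/√42, so θ ≈ 51.9°.

θ ≈ 51.9°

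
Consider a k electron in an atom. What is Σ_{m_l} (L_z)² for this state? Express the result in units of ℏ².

A k state has l = 7.
m_l runs from −7 to 7, i.e. {-7, -6, -5, -4, -3, -2, -1, 0, 1, 2, 3, 4, 5, 6, 7}.
Σ m_l² = l(l+1)(2l+1)/3 = 7·8·15/3 = 280.

Σ(L_z)² = 280 ℏ²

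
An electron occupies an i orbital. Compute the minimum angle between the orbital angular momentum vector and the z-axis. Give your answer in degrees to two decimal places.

θ_min ≈ 22.21°

An i state has l = 6.
|L|² = l(l+1)ℏ² = 42ℏ², so |L| = √42 ℏ.
The smallest angle corresponds to the largest L_z, i.e. m_l = l = 6, giving L_z = 6ℏ.
cos θ_min = 6/√42, so θ_min ≈ 22.21°.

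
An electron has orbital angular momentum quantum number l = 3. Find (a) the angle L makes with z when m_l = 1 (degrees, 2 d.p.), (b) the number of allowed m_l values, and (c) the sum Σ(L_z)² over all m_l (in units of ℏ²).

For m_l = 1: cos θ = 1/√12, θ ≈ 73.22°.
There are 2l+1 = 7 values of m_l.
Σ m_l² = 28, so Σ(L_z)² = 28 ℏ².

θ(m_l=1) ≈ 73.22°; 7 values; Σ(L_z)² = 28 ℏ²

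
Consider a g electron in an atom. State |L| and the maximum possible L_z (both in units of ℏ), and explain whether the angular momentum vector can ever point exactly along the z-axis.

For a g orbital, l = 4.
|L| = 2√5 ℏ ≈ 4.4721ℏ, while L_z,max = lℏ = 4ℏ.
Since |L| > L_z,max, the vector can never point exactly along z; the closest it comes is θ_min = arccos(4/√20) ≈ 26.6°.

No: L_z,max = 4ℏ < |L| = 2√5 ℏ ≈ 4.472ℏ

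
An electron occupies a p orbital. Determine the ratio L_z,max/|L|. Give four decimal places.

L_z,max/|L| = 0.7071

For a p orbital, l = 1.
|L| = √2 ℏ ≈ 1.4142ℏ, while L_z,max = lℏ = 1ℏ.
L_z,max/|L| = 1/√2 = 0.7071.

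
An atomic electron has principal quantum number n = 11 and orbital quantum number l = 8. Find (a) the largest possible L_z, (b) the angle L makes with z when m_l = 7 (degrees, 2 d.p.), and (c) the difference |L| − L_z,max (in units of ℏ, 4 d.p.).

L_z,max = lℏ = 8ℏ.
For m_l = 7: cos θ = 7/√72, θ ≈ 34.42°.
|L| − L_z,max = (6√2 − 8)ℏ ≈ 0.4853ℏ.

L_z,max = 8ℏ; θ(m_l=7) ≈ 34.42°; |L|−L_z,max ≈ 0.4853ℏ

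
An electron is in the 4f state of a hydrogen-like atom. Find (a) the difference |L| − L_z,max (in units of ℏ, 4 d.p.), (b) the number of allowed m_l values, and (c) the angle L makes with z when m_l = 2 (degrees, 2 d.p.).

For 4f, l = 3.
|L| − L_z,max = (2√3 − 3)ℏ ≈ 0.4641ℏ.
There are 2l+1 = 7 values of m_l.
For m_l = 2: cos θ = 2/√12, θ ≈ 54.74°.

|L|−L_z,max ≈ 0.4641ℏ; 7 values; θ(m_l=2) ≈ 54.74°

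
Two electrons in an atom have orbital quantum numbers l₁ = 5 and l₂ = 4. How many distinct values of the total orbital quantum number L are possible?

9

By the triangle rule, |l₁ − l₂| ≤ L ≤ l₁ + l₂.
L ∈ {1, 2, 3, 4, 5, 6, 7, 8, 9}.
That is 9 values.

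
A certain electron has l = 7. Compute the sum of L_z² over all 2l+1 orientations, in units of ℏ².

The allowed m_l values are -7, -6, -5, -4, -3, -2, -1, 0, 1, 2, 3, 4, 5, 6, 7.
Σ m_l² = l(l+1)(2l+1)/3 = 7·8·15/3 = 280.

Σ(L_z)² = 280 ℏ²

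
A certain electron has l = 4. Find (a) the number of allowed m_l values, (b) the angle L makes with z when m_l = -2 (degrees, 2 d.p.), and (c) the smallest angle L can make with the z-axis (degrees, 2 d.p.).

There are 2l+1 = 9 values of m_l.
For m_l = -2: cos θ = -2/√20, θ ≈ 116.57°.
cos θ_min = 4/√20, so θ_min ≈ 26.57°.

9 values; θ(m_l=-2) ≈ 116.57°; θ_min ≈ 26.57°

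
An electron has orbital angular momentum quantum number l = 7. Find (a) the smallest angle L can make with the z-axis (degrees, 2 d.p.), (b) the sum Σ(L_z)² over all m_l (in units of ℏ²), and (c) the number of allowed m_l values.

cos θ_min = 7/√56, so θ_min ≈ 20.70°.
Σ m_l² = 280, so Σ(L_z)² = 280 ℏ².
There are 2l+1 = 15 values of m_l.

θ_min ≈ 20.70°; Σ(L_z)² = 280 ℏ²; 15 values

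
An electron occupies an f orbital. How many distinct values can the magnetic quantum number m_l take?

For an f orbital, l = 3.
The number of m_l values is 2l + 1 = 2·3 + 1 = 7.

7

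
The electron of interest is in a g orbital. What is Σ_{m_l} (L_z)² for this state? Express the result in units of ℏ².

G corresponds to l = 4.
m_l ∈ {-4, -3, -2, -1, 0, 1, 2, 3, 4}.
Σ m_l² = l(l+1)(2l+1)/3 = 4·5·9/3 = 60.

Σ(L_z)² = 60 ℏ²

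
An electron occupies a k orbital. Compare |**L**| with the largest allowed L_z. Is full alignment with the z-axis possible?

K corresponds to l = 7.
|L| = 2√14 ℏ ≈ 7.4833ℏ, while L_z,max = lℏ = 7ℏ.
Since |L| > L_z,max, the vector can never point exactly along z; the closest it comes is θ_min = arccos(7/√56) ≈ 20.7°.

No: L_z,max = 7ℏ < |L| = 2√14 ℏ ≈ 7.483ℏ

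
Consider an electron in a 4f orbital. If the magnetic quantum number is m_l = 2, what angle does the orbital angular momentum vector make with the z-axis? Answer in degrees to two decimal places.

For 4f, l = 3.
|L| = ℏ√(l(l+1)) = 2√3 ℏ.
L_z = m_l ℏ = 2ℏ.
cos θ = L_z/|L| = 2/√12, so θ ≈ 54.74°.

θ ≈ 54.74°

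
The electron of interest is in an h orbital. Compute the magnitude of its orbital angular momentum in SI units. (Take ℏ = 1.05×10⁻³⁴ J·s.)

H corresponds to l = 5.
|L| = ℏ√(l(l+1)) = ℏ√(5·6) = √30 ℏ
Numerically, |L| = 5.477 × (1.05×10⁻³⁴ J·s) = 5.75×10⁻³⁴ J·s.

|L| = 5.75×10⁻³⁴ J·s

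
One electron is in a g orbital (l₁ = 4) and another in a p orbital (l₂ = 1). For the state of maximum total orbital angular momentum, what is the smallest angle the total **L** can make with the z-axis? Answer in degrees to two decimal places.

θ_min ≈ 24.09°

The total orbital quantum number L ranges from |l₁ − l₂| to l₁ + l₂ in integer steps.
So L can be 3, 4, 5.
The maximum is L = 5, with |L_tot| = ℏ√(5·6) = √30 ℏ.
The minimum angle with z is arccos(5/√30) ≈ 24.09°.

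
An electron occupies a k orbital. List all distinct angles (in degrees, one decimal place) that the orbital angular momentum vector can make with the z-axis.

θ ∈ {20.7°, 36.7°, 48.1°, 57.7°, 66.4°, 74.5°, 82.3°, 90.0°, 97.7°, 105.5°, 113.6°, 122.3°, 131.9°, 143.3°, 159.3°}

A k state has l = 7.
|L|² = l(l+1)ℏ² = 56ℏ², so |L| = 2√14 ℏ.
cos θ = m_l/√56 for each m_l ∈ {-7, -6, -5, -4, -3, -2, -1, 0, 1, 2, 3, 4, 5, 6, 7}.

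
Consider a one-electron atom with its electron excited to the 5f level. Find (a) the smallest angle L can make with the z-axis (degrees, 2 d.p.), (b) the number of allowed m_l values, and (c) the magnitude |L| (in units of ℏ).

The 5f level has l = 3.
cos θ_min = 3/√12, so θ_min ≈ 30.00°.
There are 2l+1 = 7 values of m_l.
|L| = ℏ√(3·4) = 2√3 ℏ ≈ 3.464ℏ.

θ_min ≈ 30.00°; 7 values; |L| = 2√3 ℏ ≈ 3.464ℏ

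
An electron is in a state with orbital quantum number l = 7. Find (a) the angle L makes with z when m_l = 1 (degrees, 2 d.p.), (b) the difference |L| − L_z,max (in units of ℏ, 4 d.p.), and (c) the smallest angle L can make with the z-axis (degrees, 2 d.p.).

For m_l = 1: cos θ = 1/√56, θ ≈ 82.32°.
|L| − L_z,max = (2√14 − 7)ℏ ≈ 0.4833ℏ.
cos θ_min = 7/√56, so θ_min ≈ 20.70°.

θ(m_l=1) ≈ 82.32°; |L|−L_z,max ≈ 0.4833ℏ; θ_min ≈ 20.70°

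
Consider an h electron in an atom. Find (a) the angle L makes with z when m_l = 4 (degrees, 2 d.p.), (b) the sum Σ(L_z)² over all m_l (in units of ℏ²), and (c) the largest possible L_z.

θ(m_l=4) ≈ 43.09°; Σ(L_z)² = 110 ℏ²; L_z,max = 5ℏ

H corresponds to l = 5.
For m_l = 4: cos θ = 4/√30, θ ≈ 43.09°.
Σ m_l² = 110, so Σ(L_z)² = 110 ℏ².
L_z,max = lℏ = 5ℏ.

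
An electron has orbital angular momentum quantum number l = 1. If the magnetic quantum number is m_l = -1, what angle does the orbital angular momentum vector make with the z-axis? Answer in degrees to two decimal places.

θ ≈ 135.00°

|L| = ℏ√(l(l+1)) = √2 ℏ.
L_z = m_l ℏ = −1ℏ.
cos θ = L_z/|L| = -1/√2, so θ ≈ 135.00°.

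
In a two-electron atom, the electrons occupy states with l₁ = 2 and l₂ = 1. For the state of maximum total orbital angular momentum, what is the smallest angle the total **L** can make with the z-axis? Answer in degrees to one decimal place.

L runs from |2 − 1| = 1 to 2 + 1 = 3.
Allowed values: L = 1, 2, 3.
The maximum is L = 3, with |L_tot| = ℏ√(3·4) = 2√3 ℏ.
The minimum angle with z is arccos(3/√12) ≈ 30.0°.

θ_min ≈ 30.0°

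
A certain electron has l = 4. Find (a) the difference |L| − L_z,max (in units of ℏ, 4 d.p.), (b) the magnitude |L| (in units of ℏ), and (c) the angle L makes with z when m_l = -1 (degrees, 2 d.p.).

|L| − L_z,max = (2√5 − 4)ℏ ≈ 0.4721ℏ.
|L| = ℏ√(4·5) = 2√5 ℏ ≈ 4.472ℏ.
For m_l = -1: cos θ = -1/√20, θ ≈ 102.92°.

|L|−L_z,max ≈ 0.4721ℏ; |L| = 2√5 ℏ ≈ 4.472ℏ; θ(m_l=-1) ≈ 102.92°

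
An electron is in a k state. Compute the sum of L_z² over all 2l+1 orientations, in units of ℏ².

Σ(L_z)² = 280 ℏ²

K corresponds to l = 7.
The allowed m_l values are -7, -6, -5, -4, -3, -2, -1, 0, 1, 2, 3, 4, 5, 6, 7.
Σ m_l² = l(l+1)(2l+1)/3 = 7·8·15/3 = 280.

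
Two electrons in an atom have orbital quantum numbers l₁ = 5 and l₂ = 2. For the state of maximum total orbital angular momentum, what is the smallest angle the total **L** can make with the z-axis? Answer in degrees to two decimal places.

θ_min ≈ 20.70°

L runs from |5 − 2| = 3 to 5 + 2 = 7.
L ∈ {3, 4, 5, 6, 7}.
The maximum is L = 7, with |L_tot| = ℏ√(7·8) = 2√14 ℏ.
The minimum angle with z is arccos(7/√56) ≈ 20.70°.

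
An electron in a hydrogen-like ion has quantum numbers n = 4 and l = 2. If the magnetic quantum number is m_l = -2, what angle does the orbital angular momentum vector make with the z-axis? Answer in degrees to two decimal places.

θ ≈ 144.74°

|L|² = l(l+1)ℏ² = 6ℏ², so |L| = √6 ℏ.
L_z = m_l ℏ = −2ℏ.
cos θ = L_z/|L| = -2/√6, so θ ≈ 144.74°.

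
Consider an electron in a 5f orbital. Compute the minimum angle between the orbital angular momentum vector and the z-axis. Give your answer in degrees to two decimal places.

For 5f, l = 3.
|L| = √(l(l+1)) ℏ = 2√3 ℏ.
The smallest angle corresponds to the largest L_z, i.e. m_l = l = 3, giving L_z = 3ℏ.
cos θ_min = 3/√12, so θ_min ≈ 30.00°.

θ_min ≈ 30.00°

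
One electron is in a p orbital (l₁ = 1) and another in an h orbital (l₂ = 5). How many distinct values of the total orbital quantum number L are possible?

L runs from |1 − 5| = 4 to 1 + 5 = 6.
So L can be 4, 5, 6.
That is 3 values.

3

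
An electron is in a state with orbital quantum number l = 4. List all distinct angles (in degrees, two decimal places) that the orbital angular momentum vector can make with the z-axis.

|L|² = l(l+1)ℏ² = 20ℏ², so |L| = 2√5 ℏ.
cos θ = m_l/√20 for each m_l ∈ {-4, -3, -2, -1, 0, 1, 2, 3, 4}.

θ ∈ {26.57°, 47.87°, 63.43°, 77.08°, 90.00°, 102.92°, 116.57°, 132.13°, 153.43°}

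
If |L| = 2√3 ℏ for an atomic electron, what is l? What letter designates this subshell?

l = 3 (f orbital)

(|L|/ℏ)² = l(l+1) = 12.
The positive root is l = 3.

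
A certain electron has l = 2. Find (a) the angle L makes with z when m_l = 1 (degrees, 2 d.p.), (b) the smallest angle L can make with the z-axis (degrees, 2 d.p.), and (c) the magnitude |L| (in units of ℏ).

For m_l = 1: cos θ = 1/√6, θ ≈ 65.91°.
cos θ_min = 2/√6, so θ_min ≈ 35.26°.
|L| = ℏ√(2·3) = √6 ℏ ≈ 2.449ℏ.

θ(m_l=1) ≈ 65.91°; θ_min ≈ 35.26°; |L| = √6 ℏ ≈ 2.449ℏ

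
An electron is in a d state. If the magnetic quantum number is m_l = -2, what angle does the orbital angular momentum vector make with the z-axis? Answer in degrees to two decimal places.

θ ≈ 144.74°

D corresponds to l = 2.
|L|² = l(l+1)ℏ² = 6ℏ², so |L| = √6 ℏ.
L_z = m_l ℏ = −2ℏ.
cos θ = L_z/|L| = -2/√6, so θ ≈ 144.74°.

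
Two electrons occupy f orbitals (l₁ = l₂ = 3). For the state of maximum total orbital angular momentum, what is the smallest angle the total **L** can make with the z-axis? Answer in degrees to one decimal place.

θ_min ≈ 22.2°

By the triangle rule, |l₁ − l₂| ≤ L ≤ l₁ + l₂.
L ∈ {0, 1, 2, 3, 4, 5, 6}.
The maximum is L = 6, with |L_tot| = ℏ√(6·7) = √42 ℏ.
The minimum angle with z is arccos(6/√42) ≈ 22.2°.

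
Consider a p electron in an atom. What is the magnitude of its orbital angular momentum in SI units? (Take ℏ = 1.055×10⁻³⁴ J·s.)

|L| = 1.492×10⁻³⁴ J·s

P corresponds to l = 1.
|L| = ℏ√(l(l+1)) = ℏ√(1·2) = √2 ℏ
Numerically, |L| = 1.414 × (1.055×10⁻³⁴ J·s) = 1.492×10⁻³⁴ J·s.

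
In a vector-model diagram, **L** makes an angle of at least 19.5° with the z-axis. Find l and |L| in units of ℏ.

At minimum angle, m_l = l, so cos θ = l/√(l(l+1)); cos²θ = l/(l+1) = 0.8886.
l = cos²θ/sin²θ ≈ 8.
Then |L| = ℏ√(8·9) = 6√2 ℏ.

l = 8, |L| = 6√2 ℏ ≈ 8.485ℏ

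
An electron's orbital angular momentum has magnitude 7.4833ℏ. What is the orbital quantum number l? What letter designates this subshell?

|L| = ℏ√(l(l+1)), so l(l+1) = 56.
l² + l − 56 = 0 ⇒ l = 7.

l = 7 (k orbital)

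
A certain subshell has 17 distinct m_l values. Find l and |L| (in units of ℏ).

l = 8, |L| = 6√2 ℏ ≈ 8.485ℏ

17 = 2l + 1, so l = (17−1)/2 = 8.
|L| = ℏ√(l(l+1)) = ℏ√(8·9) = 6√2 ℏ.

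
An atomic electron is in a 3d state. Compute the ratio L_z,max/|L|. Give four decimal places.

For 3d, l = 2.
|L| = √6 ℏ ≈ 2.4495ℏ, while L_z,max = lℏ = 2ℏ.
L_z,max/|L| = 2/√6 = 0.8165.

L_z,max/|L| = 0.8165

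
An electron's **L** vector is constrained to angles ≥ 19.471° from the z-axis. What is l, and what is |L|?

l = 8, |L| = 6√2 ℏ ≈ 8.485ℏ

cos θ_min = l/√(l(l+1)) = √(l/(l+1)), so l/(l+1) = cos²(19.471°) = 0.8889.
l = cos²θ/sin²θ ≈ 8.
Then |L| = ℏ√(8·9) = 6√2 ℏ.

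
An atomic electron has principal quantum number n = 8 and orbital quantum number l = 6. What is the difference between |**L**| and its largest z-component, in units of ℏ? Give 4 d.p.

|L| = √42 ℏ ≈ 6.4807ℏ, while L_z,max = lℏ = 6ℏ.
The difference is (√42 − 6)ℏ ≈ 0.4807ℏ.

|L| − L_z,max ≈ 0.4807ℏ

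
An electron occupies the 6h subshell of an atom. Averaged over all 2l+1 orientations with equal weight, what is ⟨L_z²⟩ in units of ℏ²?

6h means n = 6, l = 5.
m_l ∈ {-5, -4, -3, -2, -1, 0, 1, 2, 3, 4, 5}.
Average of L_z² over 11 states: 110/11 ℏ² = 10 ℏ².

⟨L_z²⟩ = 10 ℏ²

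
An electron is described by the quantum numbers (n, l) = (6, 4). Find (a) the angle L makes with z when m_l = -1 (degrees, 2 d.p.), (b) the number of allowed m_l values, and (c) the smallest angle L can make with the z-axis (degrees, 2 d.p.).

θ(m_l=-1) ≈ 102.92°; 9 values; θ_min ≈ 26.57°

For m_l = -1: cos θ = -1/√20, θ ≈ 102.92°.
There are 2l+1 = 9 values of m_l.
cos θ_min = 4/√20, so θ_min ≈ 26.57°.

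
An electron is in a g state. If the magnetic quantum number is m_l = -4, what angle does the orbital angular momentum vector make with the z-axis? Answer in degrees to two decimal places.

The letter g corresponds to l = 4.
|L|² = l(l+1)ℏ² = 20ℏ², so |L| = 2√5 ℏ.
L_z = m_l ℏ = −4ℏ.
cos θ = L_z/|L| = -4/√20, so θ ≈ 153.43°.

θ ≈ 153.43°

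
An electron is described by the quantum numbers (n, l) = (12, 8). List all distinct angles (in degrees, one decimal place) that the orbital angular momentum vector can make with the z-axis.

|L|² = l(l+1)ℏ² = 72ℏ², so |L| = 6√2 ℏ.
cos θ = m_l/√72 for each m_l ∈ {-8, -7, -6, -5, -4, -3, -2, -1, 0, 1, 2, 3, 4, 5, 6, 7, 8}.

θ ∈ {19.5°, 34.4°, 45.0°, 53.9°, 61.9°, 69.3°, 76.4°, 83.2°, 90.0°, 96.8°, 103.6°, 110.7°, 118.1°, 126.1°, 135.0°, 145.6°, 160.5°}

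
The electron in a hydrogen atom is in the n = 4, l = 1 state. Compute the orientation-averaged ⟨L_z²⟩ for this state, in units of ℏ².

The allowed m_l values are -1, 0, 1.
⟨L_z²⟩ = ℏ²·(Σ m_l²)/(2l+1) = ℏ²·2/3 = 0.6667ℏ².

⟨L_z²⟩ = 0.6667 ℏ²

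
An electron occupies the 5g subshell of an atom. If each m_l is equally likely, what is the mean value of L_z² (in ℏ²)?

For 5g, l = 4.
The allowed m_l values are -4, -3, -2, -1, 0, 1, 2, 3, 4.
⟨L_z²⟩ = ℏ²·(Σ m_l²)/(2l+1) = ℏ²·60/9 = 6.667ℏ².

⟨L_z²⟩ = 6.667 ℏ²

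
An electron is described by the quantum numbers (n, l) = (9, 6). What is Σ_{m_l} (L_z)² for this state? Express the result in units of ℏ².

The allowed m_l values are -6, -5, -4, -3, -2, -1, 0, 1, 2, 3, 4, 5, 6.
Σ m_l² = l(l+1)(2l+1)/3 = 6·7·13/3 = 182.

Σ(L_z)² = 182 ℏ²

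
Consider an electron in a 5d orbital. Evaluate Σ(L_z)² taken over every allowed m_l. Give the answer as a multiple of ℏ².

Σ(L_z)² = 10 ℏ²

The 5d subshell has l = 2.
The allowed m_l values are -2, -1, 0, 1, 2.
Σ m_l² = 2·(1 + 4) = 10.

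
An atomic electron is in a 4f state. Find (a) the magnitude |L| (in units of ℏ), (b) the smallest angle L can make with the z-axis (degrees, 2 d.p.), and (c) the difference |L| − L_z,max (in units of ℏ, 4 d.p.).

|L| = 2√3 ℏ ≈ 3.464ℏ; θ_min ≈ 30.00°; |L|−L_z,max ≈ 0.4641ℏ

For 4f, l = 3.
|L| = ℏ√(3·4) = 2√3 ℏ ≈ 3.464ℏ.
cos θ_min = 3/√12, so θ_min ≈ 30.00°.
|L| − L_z,max = (2√3 − 3)ℏ ≈ 0.4641ℏ.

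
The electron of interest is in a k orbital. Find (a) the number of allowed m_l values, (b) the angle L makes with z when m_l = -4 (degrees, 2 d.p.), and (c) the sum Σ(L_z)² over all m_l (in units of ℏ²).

15 values; θ(m_l=-4) ≈ 122.31°; Σ(L_z)² = 280 ℏ²

For a k orbital, l = 7.
There are 2l+1 = 15 values of m_l.
For m_l = -4: cos θ = -4/√56, θ ≈ 122.31°.
Σ m_l² = 280, so Σ(L_z)² = 280 ℏ².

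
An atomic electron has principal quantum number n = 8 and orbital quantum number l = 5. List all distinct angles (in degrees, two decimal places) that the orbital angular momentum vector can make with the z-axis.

|L|² = l(l+1)ℏ² = 30ℏ², so |L| = √30 ℏ.
cos θ = m_l/√30 for each m_l ∈ {-5, -4, -3, -2, -1, 0, 1, 2, 3, 4, 5}.

θ ∈ {24.09°, 43.09°, 56.79°, 68.58°, 79.48°, 90.00°, 100.52°, 111.42°, 123.21°, 136.91°, 155.91°}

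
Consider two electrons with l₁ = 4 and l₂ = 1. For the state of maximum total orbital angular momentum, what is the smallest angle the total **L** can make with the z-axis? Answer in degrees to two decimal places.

θ_min ≈ 24.09°

The total orbital quantum number L ranges from |l₁ − l₂| to l₁ + l₂ in integer steps.
Allowed values: L = 3, 4, 5.
The maximum is L = 5, with |L_tot| = ℏ√(5·6) = √30 ℏ.
The minimum angle with z is arccos(5/√30) ≈ 24.09°.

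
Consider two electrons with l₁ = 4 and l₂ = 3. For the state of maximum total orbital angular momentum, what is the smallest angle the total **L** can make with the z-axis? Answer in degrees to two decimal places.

The total orbital quantum number L ranges from |l₁ − l₂| to l₁ + l₂ in integer steps.
So L can be 1, 2, 3, 4, 5, 6, 7.
The maximum is L = 7, with |L_tot| = ℏ√(7·8) = 2√14 ℏ.
The minimum angle with z is arccos(7/√56) ≈ 20.70°.

θ_min ≈ 20.70°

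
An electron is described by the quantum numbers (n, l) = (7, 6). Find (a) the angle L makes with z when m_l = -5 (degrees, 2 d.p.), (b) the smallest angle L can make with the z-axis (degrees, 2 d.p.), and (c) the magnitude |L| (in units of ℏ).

For m_l = -5: cos θ = -5/√42, θ ≈ 140.49°.
cos θ_min = 6/√42, so θ_min ≈ 22.21°.
|L| = ℏ√(6·7) = √42 ℏ ≈ 6.481ℏ.

θ(m_l=-5) ≈ 140.49°; θ_min ≈ 22.21°; |L| = √42 ℏ ≈ 6.481ℏ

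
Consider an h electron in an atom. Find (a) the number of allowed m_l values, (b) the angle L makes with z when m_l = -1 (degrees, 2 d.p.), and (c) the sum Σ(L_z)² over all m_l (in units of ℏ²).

For an h orbital, l = 5.
There are 2l+1 = 11 values of m_l.
For m_l = -1: cos θ = -1/√30, θ ≈ 100.52°.
Σ m_l² = 110, so Σ(L_z)² = 110 ℏ².

11 values; θ(m_l=-1) ≈ 100.52°; Σ(L_z)² = 110 ℏ²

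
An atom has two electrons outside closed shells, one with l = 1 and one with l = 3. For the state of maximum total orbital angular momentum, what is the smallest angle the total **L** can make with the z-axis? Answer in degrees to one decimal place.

Angular momentum addition gives L = |l₁ − l₂|, …, l₁ + l₂.
L ∈ {2, 3, 4}.
The maximum is L = 4, with |L_tot| = ℏ√(4·5) = 2√5 ℏ.
The minimum angle with z is arccos(4/√20) ≈ 26.6°.

θ_min ≈ 26.6°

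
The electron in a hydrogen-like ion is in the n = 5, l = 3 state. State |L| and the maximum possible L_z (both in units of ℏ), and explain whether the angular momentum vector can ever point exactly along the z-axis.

|L| = 2√3 ℏ ≈ 3.4641ℏ, while L_z,max = lℏ = 3ℏ.
Since |L| > L_z,max, the vector can never point exactly along z; the closest it comes is θ_min = arccos(3/√12) ≈ 30.0°.

No: L_z,max = 3ℏ < |L| = 2√3 ℏ ≈ 3.464ℏ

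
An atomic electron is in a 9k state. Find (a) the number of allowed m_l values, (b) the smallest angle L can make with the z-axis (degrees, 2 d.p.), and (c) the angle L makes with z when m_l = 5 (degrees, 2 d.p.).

15 values; θ_min ≈ 20.70°; θ(m_l=5) ≈ 48.08°

For 9k, l = 7.
There are 2l+1 = 15 values of m_l.
cos θ_min = 7/√56, so θ_min ≈ 20.70°.
For m_l = 5: cos θ = 5/√56, θ ≈ 48.08°.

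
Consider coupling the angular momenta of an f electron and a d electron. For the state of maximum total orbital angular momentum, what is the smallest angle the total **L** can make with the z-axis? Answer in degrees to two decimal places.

θ_min ≈ 24.09°

The total orbital quantum number L ranges from |l₁ − l₂| to l₁ + l₂ in integer steps.
So L can be 1, 2, 3, 4, 5.
The maximum is L = 5, with |L_tot| = ℏ√(5·6) = √30 ℏ.
The minimum angle with z is arccos(5/√30) ≈ 24.09°.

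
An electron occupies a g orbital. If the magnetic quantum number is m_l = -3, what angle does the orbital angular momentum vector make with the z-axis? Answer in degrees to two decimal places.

θ ≈ 132.13°

G corresponds to l = 4.
|L|² = l(l+1)ℏ² = 20ℏ², so |L| = 2√5 ℏ.
L_z = m_l ℏ = −3ℏ.
cos θ = L_z/|L| = -3/√20, so θ ≈ 132.13°.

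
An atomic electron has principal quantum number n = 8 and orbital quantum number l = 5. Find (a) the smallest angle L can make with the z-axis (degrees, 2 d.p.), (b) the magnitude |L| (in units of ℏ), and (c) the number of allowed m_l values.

cos θ_min = 5/√30, so θ_min ≈ 24.09°.
|L| = ℏ√(5·6) = √30 ℏ ≈ 5.477ℏ.
There are 2l+1 = 11 values of m_l.

θ_min ≈ 24.09°; |L| = √30 ℏ ≈ 5.477ℏ; 11 values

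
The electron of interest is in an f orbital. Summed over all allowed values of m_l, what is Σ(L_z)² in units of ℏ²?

The letter f corresponds to l = 3.
m_l runs from −3 to 3, i.e. {-3, -2, -1, 0, 1, 2, 3}.
Summing m² from −3 to 3: Σ m_l² = 28.

Σ(L_z)² = 28 ℏ²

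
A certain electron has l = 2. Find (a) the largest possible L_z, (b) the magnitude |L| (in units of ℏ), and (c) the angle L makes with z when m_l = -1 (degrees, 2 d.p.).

L_z,max = 2ℏ; |L| = √6 ℏ ≈ 2.449ℏ; θ(m_l=-1) ≈ 114.09°

L_z,max = lℏ = 2ℏ.
|L| = ℏ√(2·3) = √6 ℏ ≈ 2.449ℏ.
For m_l = -1: cos θ = -1/√6, θ ≈ 114.09°.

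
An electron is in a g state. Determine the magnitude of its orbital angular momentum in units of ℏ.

The letter g corresponds to l = 4.
|L| = ℏ√(l(l+1)) = ℏ√(4·5) = 2√5 ℏ

|L| = 2√5 ℏ ≈ 4.472ℏ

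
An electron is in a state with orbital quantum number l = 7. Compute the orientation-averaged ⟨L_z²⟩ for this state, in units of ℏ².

m_l ∈ {-7, -6, -5, -4, -3, -2, -1, 0, 1, 2, 3, 4, 5, 6, 7}.
⟨L_z²⟩ = ℏ²·(Σ m_l²)/(2l+1) = ℏ²·280/15 = 18.67ℏ².

⟨L_z²⟩ = 18.67 ℏ²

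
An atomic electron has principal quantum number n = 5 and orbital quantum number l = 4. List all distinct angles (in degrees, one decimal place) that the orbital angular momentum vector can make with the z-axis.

θ ∈ {26.6°, 47.9°, 63.4°, 77.1°, 90.0°, 102.9°, 116.6°, 132.1°, 153.4°}

|L| = √(l(l+1)) ℏ = 2√5 ℏ.
cos θ = m_l/√20 for each m_l ∈ {-4, -3, -2, -1, 0, 1, 2, 3, 4}.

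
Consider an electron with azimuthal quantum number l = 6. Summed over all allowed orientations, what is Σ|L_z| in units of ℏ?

Σ|L_z| = 42 ℏ

m_l runs from −6 to 6, i.e. {-6, -5, -4, -3, -2, -1, 0, 1, 2, 3, 4, 5, 6}.
Σ|m_l| = 2·6(6+1)/2 = 42.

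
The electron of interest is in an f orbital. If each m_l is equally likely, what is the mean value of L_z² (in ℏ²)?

An f state has l = 3.
m_l ∈ {-3, -2, -1, 0, 1, 2, 3}.
⟨L_z²⟩ = ℏ²·(Σ m_l²)/(2l+1) = ℏ²·28/7 = 4ℏ².

⟨L_z²⟩ = 4 ℏ²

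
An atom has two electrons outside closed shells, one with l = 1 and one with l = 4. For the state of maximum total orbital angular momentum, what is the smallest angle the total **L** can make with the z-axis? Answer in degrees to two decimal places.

The total orbital quantum number L ranges from |l₁ − l₂| to l₁ + l₂ in integer steps.
Allowed values: L = 3, 4, 5.
The maximum is L = 5, with |L_tot| = ℏ√(5·6) = √30 ℏ.
The minimum angle with z is arccos(5/√30) ≈ 24.09°.

θ_min ≈ 24.09°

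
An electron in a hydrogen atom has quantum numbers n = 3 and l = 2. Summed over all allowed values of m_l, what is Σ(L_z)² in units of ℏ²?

Σ(L_z)² = 10 ℏ²

The allowed m_l values are -2, -1, 0, 1, 2.
Σ m_l² = l(l+1)(2l+1)/3 = 2·3·5/3 = 10.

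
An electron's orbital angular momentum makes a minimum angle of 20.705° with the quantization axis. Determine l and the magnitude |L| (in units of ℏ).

l = 7, |L| = 2√14 ℏ ≈ 7.483ℏ

At minimum angle, m_l = l, so cos θ = l/√(l(l+1)); cos²θ = l/(l+1) = 0.8750.
Solving: l = 7.
Then |L| = ℏ√(7·8) = 2√14 ℏ.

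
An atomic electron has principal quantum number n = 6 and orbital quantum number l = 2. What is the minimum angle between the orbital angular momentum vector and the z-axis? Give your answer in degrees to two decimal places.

|L|² = l(l+1)ℏ² = 6ℏ², so |L| = √6 ℏ.
The smallest angle corresponds to the largest L_z, i.e. m_l = l = 2, giving L_z = 2ℏ.
cos θ_min = 2/√6, so θ_min ≈ 35.26°.

θ_min ≈ 35.26°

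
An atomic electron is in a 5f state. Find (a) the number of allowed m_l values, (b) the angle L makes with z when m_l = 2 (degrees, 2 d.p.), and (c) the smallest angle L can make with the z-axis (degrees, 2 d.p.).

7 values; θ(m_l=2) ≈ 54.74°; θ_min ≈ 30.00°

For 5f, l = 3.
There are 2l+1 = 7 values of m_l.
For m_l = 2: cos θ = 2/√12, θ ≈ 54.74°.
cos θ_min = 3/√12, so θ_min ≈ 30.00°.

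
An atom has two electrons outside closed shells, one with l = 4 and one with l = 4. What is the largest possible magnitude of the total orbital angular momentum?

|L_tot|_max = 6√2 ℏ ≈ 8.485ℏ

Angular momentum addition gives L = |l₁ − l₂|, …, l₁ + l₂.
Allowed values: L = 0, 1, 2, 3, 4, 5, 6, 7, 8.
The largest magnitude corresponds to L = 8: |L_tot| = ℏ√(8·9) = 6√2 ℏ.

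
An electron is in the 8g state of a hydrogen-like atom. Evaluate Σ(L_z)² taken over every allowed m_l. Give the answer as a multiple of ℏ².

For 8g, l = 4.
m_l ∈ {-4, -3, -2, -1, 0, 1, 2, 3, 4}.
Σ m_l² = l(l+1)(2l+1)/3 = 4·5·9/3 = 60.

Σ(L_z)² = 60 ℏ²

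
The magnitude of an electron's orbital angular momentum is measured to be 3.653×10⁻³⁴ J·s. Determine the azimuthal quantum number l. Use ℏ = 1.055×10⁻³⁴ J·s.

|L|/ℏ = (3.653×10⁻³⁴)/(1.055×10⁻³⁴) ≈ 3.463.
Set l(l+1) = 11.99; the integer solution is l = 3.

l = 3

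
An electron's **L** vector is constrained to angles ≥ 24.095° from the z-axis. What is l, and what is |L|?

cos θ_min = l/√(l(l+1)) = √(l/(l+1)), so l/(l+1) = cos²(24.095°) = 0.8333.
Solving: l = 5.
Then |L| = ℏ√(5·6) = √30 ℏ.

l = 5, |L| = √30 ℏ ≈ 5.477ℏ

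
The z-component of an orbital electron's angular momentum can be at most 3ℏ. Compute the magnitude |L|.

|L| = 2√3 ℏ ≈ 3.464ℏ

L_z,max = lℏ, so l = 3.
|L| = ℏ√(l(l+1)) = 2√3 ℏ.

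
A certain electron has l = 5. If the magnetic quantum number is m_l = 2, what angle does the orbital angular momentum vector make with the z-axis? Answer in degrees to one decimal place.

θ ≈ 68.6°

|L|² = l(l+1)ℏ² = 30ℏ², so |L| = √30 ℏ.
L_z = m_l ℏ = 2ℏ.
cos θ = L_z/|L| = 2/√30, so θ ≈ 68.6°.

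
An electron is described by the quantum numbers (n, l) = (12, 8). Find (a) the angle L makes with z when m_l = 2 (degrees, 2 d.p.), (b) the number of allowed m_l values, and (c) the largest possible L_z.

For m_l = 2: cos θ = 2/√72, θ ≈ 76.37°.
There are 2l+1 = 17 values of m_l.
L_z,max = lℏ = 8ℏ.

θ(m_l=2) ≈ 76.37°; 17 values; L_z,max = 8ℏ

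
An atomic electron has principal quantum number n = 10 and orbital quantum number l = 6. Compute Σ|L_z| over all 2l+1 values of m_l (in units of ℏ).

Σ|L_z| = 42 ℏ

m_l ∈ {-6, -5, -4, -3, -2, -1, 0, 1, 2, 3, 4, 5, 6}.
Σ|m_l| = 2(1+2+…+6) = 42.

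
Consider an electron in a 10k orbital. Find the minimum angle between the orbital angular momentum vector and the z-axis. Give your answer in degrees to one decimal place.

θ_min ≈ 20.7°

The 10k subshell has l = 7.
|L| = √(l(l+1)) ℏ = 2√14 ℏ.
The smallest angle corresponds to the largest L_z, i.e. m_l = l = 7, giving L_z = 7ℏ.
cos θ_min = 7/√56, so θ_min ≈ 20.7°.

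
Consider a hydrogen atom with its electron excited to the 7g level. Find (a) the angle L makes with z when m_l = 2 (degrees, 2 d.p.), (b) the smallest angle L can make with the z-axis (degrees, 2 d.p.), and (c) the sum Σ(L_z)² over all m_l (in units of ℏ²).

The 7g level has l = 4.
For m_l = 2: cos θ = 2/√20, θ ≈ 63.43°.
cos θ_min = 4/√20, so θ_min ≈ 26.57°.
Σ m_l² = 60, so Σ(L_z)² = 60 ℏ².

θ(m_l=2) ≈ 63.43°; θ_min ≈ 26.57°; Σ(L_z)² = 60 ℏ²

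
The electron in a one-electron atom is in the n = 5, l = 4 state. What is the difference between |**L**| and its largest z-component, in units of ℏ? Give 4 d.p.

|L| = 2√5 ℏ ≈ 4.4721ℏ, while L_z,max = lℏ = 4ℏ.
The difference is (2√5 − 4)ℏ ≈ 0.4721ℏ.

|L| − L_z,max ≈ 0.4721ℏ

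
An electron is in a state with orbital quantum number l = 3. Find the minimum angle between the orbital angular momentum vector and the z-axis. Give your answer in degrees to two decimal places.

|L| = √(l(l+1)) ℏ = 2√3 ℏ.
The smallest angle corresponds to the largest L_z, i.e. m_l = l = 3, giving L_z = 3ℏ.
cos θ_min = 3/√12, so θ_min ≈ 30.00°.

θ_min ≈ 30.00°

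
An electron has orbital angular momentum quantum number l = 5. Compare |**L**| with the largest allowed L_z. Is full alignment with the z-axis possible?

|L| = √30 ℏ ≈ 5.4772ℏ, while L_z,max = lℏ = 5ℏ.
Since |L| > L_z,max, the vector can never point exactly along z; the closest it comes is θ_min = arccos(5/√30) ≈ 24.1°.

No: L_z,max = 5ℏ < |L| = √30 ℏ ≈ 5.477ℏ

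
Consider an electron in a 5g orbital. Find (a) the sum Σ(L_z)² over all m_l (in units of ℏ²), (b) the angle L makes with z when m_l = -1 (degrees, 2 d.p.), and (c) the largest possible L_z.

For 5g, l = 4.
Σ m_l² = 60, so Σ(L_z)² = 60 ℏ².
For m_l = -1: cos θ = -1/√20, θ ≈ 102.92°.
L_z,max = lℏ = 4ℏ.

Σ(L_z)² = 60 ℏ²; θ(m_l=-1) ≈ 102.92°; L_z,max = 4ℏ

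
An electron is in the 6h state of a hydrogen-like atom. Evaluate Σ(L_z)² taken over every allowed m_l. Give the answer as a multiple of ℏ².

Σ(L_z)² = 110 ℏ²

The 6h subshell has l = 5.
The allowed m_l values are -5, -4, -3, -2, -1, 0, 1, 2, 3, 4, 5.
Σ m_l² = 2·(1 + 4 + 9 + 16 + 25) = 110.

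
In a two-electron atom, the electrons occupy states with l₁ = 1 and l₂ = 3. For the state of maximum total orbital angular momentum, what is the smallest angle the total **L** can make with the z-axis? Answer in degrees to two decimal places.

θ_min ≈ 26.57°

Angular momentum addition gives L = |l₁ − l₂|, …, l₁ + l₂.
L ∈ {2, 3, 4}.
The maximum is L = 4, with |L_tot| = ℏ√(4·5) = 2√5 ℏ.
The minimum angle with z is arccos(4/√20) ≈ 26.57°.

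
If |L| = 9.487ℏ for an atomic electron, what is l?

l = 9

|L| = ℏ√(l(l+1)), so l(l+1) = 90.
The positive root is l = 9.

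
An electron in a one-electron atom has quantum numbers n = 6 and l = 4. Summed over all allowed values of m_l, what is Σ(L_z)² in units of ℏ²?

m_l runs from −4 to 4, i.e. {-4, -3, -2, -1, 0, 1, 2, 3, 4}.
Summing m² from −4 to 4: Σ m_l² = 60.

Σ(L_z)² = 60 ℏ²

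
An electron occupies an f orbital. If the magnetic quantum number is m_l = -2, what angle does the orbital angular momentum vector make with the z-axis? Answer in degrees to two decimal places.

For an f orbital, l = 3.
|L|² = l(l+1)ℏ² = 12ℏ², so |L| = 2√3 ℏ.
L_z = m_l ℏ = −2ℏ.
cos θ = L_z/|L| = -2/√12, so θ ≈ 125.26°.

θ ≈ 125.26°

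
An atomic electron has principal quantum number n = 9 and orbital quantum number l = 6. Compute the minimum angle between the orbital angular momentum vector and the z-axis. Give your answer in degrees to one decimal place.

|L| = √(l(l+1)) ℏ = √42 ℏ.
The smallest angle corresponds to the largest L_z, i.e. m_l = l = 6, giving L_z = 6ℏ.
cos θ_min = 6/√42, so θ_min ≈ 22.2°.

θ_min ≈ 22.2°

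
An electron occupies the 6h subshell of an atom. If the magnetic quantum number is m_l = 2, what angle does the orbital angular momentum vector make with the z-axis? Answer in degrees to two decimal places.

θ ≈ 68.58°

The 6h subshell has l = 5.
|L|² = l(l+1)ℏ² = 30ℏ², so |L| = √30 ℏ.
L_z = m_l ℏ = 2ℏ.
cos θ = L_z/|L| = 2/√30, so θ ≈ 68.58°.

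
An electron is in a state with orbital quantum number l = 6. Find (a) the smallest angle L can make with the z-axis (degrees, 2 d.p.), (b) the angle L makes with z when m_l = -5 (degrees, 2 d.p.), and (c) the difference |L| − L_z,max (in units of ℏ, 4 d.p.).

cos θ_min = 6/√42, so θ_min ≈ 22.21°.
For m_l = -5: cos θ = -5/√42, θ ≈ 140.49°.
|L| − L_z,max = (√42 − 6)ℏ ≈ 0.4807ℏ.

θ_min ≈ 22.21°; θ(m_l=-5) ≈ 140.49°; |L|−L_z,max ≈ 0.4807ℏ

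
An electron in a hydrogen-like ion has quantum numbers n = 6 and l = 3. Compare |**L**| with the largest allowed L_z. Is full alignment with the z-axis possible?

No: L_z,max = 3ℏ < |L| = 2√3 ℏ ≈ 3.464ℏ

|L| = 2√3 ℏ ≈ 3.4641ℏ, while L_z,max = lℏ = 3ℏ.
Since |L| > L_z,max, the vector can never point exactly along z; the closest it comes is θ_min = arccos(3/√12) ≈ 30.0°.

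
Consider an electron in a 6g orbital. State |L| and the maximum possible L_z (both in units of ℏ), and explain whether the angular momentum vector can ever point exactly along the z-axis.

The 6g subshell has l = 4.
|L| = 2√5 ℏ ≈ 4.4721ℏ, while L_z,max = lℏ = 4ℏ.
Since |L| > L_z,max, the vector can never point exactly along z; the closest it comes is θ_min = arccos(4/√20) ≈ 26.6°.

No: L_z,max = 4ℏ < |L| = 2√5 ℏ ≈ 4.472ℏ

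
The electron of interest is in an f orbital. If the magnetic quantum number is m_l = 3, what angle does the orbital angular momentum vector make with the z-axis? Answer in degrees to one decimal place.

For an f orbital, l = 3.
|L|² = l(l+1)ℏ² = 12ℏ², so |L| = 2√3 ℏ.
L_z = m_l ℏ = 3ℏ.
cos θ = L_z/|L| = 3/√12, so θ ≈ 30.0°.

θ ≈ 30.0°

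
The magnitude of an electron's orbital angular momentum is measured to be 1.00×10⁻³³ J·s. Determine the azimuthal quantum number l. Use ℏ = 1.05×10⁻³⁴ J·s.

l = 9

In units of ℏ, |L| ≈ 9.524.
Set l(l+1) = 90.70; the integer solution is l = 9.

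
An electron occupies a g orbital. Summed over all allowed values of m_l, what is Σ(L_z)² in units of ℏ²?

Σ(L_z)² = 60 ℏ²

The letter g corresponds to l = 4.
m_l runs from −4 to 4, i.e. {-4, -3, -2, -1, 0, 1, 2, 3, 4}.
Σ m_l² = l(l+1)(2l+1)/3 = 4·5·9/3 = 60.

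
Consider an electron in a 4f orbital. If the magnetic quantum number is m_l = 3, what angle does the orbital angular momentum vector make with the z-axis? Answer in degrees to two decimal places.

For 4f, l = 3.
|L| = √(l(l+1)) ℏ = 2√3 ℏ.
L_z = m_l ℏ = 3ℏ.
cos θ = L_z/|L| = 3/√12, so θ ≈ 30.00°.

θ ≈ 30.00°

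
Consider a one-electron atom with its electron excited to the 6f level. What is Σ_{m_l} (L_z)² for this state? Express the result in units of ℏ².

The 6f level has l = 3.
m_l runs from −3 to 3, i.e. {-3, -2, -1, 0, 1, 2, 3}.
Σ m_l² = 2·(1 + 4 + 9) = 28.

Σ(L_z)² = 28 ℏ²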